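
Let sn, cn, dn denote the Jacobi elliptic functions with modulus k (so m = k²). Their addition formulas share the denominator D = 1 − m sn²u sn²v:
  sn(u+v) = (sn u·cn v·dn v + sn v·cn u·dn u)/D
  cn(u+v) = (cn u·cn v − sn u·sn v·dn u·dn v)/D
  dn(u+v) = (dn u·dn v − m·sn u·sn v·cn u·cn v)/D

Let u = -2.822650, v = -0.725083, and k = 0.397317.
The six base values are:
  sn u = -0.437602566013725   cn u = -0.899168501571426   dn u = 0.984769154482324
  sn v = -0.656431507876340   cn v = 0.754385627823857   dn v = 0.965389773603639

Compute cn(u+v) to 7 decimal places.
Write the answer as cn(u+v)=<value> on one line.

m = k² = 0.157860798489
D = 1 − m·sn²u·sn²v = 0.9869739466654273
cn(u+v) = (cn u·cn v − sn u·sn v·dn u·dn v)/D = -0.9514101793396064/0.9869739466654273 = -0.9639668631112544

cn(u+v)=-0.9639669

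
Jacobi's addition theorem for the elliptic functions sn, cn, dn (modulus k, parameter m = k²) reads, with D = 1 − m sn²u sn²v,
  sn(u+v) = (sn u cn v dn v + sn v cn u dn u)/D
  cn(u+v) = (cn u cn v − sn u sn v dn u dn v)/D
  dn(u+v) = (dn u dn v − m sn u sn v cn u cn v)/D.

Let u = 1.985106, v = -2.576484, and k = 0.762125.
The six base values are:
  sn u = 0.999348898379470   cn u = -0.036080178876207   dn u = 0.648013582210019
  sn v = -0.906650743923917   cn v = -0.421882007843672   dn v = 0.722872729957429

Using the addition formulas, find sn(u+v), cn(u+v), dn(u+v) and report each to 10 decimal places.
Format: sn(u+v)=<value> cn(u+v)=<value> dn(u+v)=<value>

m = k² = 0.580834515625
D = 1 − m·sn²u·sn²v = 0.5231665247766803
sn(u+v) = (sn u·cn v·dn v + sn v·cn u·dn u)/D = -0.2835705354995718/0.5231665247766803 = -0.5420272935479141
cn(u+v) = (cn u·cn v − sn u·sn v·dn u·dn v)/D = 0.4396486825220735/0.5231665247766803 = 0.8403608826266983
dn(u+v) = (dn u·dn v − m·sn u·sn v·cn u·cn v)/D = 0.4764420249925166/0.5231665247766803 = 0.9106890491433705

sn(u+v)=-0.5420272935 cn(u+v)=0.8403608826 dn(u+v)=0.9106890491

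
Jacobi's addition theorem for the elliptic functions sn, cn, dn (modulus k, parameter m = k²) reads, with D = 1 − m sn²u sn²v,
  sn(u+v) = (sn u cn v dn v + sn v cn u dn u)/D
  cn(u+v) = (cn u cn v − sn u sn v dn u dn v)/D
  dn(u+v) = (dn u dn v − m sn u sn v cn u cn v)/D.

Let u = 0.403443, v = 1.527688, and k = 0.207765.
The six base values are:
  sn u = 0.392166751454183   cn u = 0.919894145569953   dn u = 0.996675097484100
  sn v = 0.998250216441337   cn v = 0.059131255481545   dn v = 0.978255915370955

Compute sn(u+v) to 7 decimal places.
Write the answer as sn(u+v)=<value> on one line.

m = k² = 0.043166295225
D = 1 − m·sn²u·sn²v = 0.9933844623701908
sn(u+v) = (sn u·cn v·dn v + sn v·cn u·dn u)/D = 0.9379164053753944/0.9933844623701908 = 0.9441625482419455

sn(u+v)=0.9441625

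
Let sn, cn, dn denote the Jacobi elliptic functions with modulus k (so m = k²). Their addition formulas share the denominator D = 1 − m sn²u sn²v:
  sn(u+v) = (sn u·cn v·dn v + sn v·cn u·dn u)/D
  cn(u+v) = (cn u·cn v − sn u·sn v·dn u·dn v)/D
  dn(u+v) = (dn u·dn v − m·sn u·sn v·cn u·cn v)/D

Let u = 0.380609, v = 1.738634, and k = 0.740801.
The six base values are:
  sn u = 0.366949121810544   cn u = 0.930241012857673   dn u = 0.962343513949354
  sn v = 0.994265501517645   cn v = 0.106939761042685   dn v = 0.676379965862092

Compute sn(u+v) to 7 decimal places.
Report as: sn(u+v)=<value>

m = k² = 0.548786121601
D = 1 − m·sn²u·sn²v = 0.9269501099287948
sn(u+v) = (sn u·cn v·dn v + sn v·cn u·dn u)/D = 0.9166199482482877/0.9269501099287948 = 0.9888557522461477

sn(u+v)=0.9888558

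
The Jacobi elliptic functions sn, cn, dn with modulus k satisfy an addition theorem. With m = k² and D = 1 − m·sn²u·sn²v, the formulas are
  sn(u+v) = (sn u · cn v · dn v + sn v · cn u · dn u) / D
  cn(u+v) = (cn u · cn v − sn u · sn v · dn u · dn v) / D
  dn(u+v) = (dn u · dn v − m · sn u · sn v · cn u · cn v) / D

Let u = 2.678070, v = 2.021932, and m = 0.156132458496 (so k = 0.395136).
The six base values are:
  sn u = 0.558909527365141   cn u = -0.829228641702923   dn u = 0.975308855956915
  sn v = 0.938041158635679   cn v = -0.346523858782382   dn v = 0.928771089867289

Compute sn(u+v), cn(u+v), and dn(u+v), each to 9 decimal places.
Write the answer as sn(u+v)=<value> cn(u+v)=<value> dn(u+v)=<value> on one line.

m = k² = 0.156132458496
D = 1 − m·sn²u·sn²v = 0.957083923304749
sn(u+v) = (sn u·cn v·dn v + sn v·cn u·dn u)/D = -0.9385247670672357/0.957083923304749 = -0.9806086427892031
cn(u+v) = (cn u·cn v − sn u·sn v·dn u·dn v)/D = -0.1875657160831949/0.957083923304749 = -0.1959762477626231
dn(u+v) = (dn u·dn v − m·sn u·sn v·cn u·cn v)/D = 0.8823172217566116/0.957083923304749 = 0.9218807256839371

sn(u+v)=-0.980608643 cn(u+v)=-0.195976248 dn(u+v)=0.921880726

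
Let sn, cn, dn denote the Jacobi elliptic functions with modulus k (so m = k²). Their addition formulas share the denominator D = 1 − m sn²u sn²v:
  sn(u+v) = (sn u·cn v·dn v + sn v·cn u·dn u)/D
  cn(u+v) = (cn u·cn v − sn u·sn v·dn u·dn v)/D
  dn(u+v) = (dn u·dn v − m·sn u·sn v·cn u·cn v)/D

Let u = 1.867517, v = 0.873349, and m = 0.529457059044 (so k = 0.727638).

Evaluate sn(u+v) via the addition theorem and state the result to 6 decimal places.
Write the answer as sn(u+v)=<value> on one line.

sn(u+v)=0.809708

sn u = 0.9999641005259975, cn u = 0.008473349941592956, dn u = 0.6859890339746719
sn v = 0.7334275104420274, cn v = 0.6797676712868962, dn v = 0.8456929836833819
m = k² = 0.529457059044
D = 1 − m·sn²u·sn²v = 0.715217070867136
sn(u+v) = (sn u·cn v·dn v + sn v·cn u·dn u)/D = 0.5791172516272412/0.715217070867136 = 0.8097083741655019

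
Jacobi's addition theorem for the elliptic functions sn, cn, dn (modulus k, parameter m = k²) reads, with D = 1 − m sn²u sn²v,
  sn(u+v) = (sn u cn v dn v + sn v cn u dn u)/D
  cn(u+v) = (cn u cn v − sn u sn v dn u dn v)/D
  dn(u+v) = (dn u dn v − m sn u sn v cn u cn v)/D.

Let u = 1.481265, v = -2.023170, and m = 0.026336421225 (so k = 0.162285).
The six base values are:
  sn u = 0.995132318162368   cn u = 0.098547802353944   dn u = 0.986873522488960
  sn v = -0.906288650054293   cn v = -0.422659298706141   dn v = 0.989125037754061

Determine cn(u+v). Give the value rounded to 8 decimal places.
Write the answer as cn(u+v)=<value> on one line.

cn(u+v)=0.85706711

m = k² = 0.026336421225
D = 1 − m·sn²u·sn²v = 0.9785784198383285
cn(u+v) = (cn u·cn v − sn u·sn v·dn u·dn v)/D = 0.8387073736430205/0.9785784198383285 = 0.8570671053440805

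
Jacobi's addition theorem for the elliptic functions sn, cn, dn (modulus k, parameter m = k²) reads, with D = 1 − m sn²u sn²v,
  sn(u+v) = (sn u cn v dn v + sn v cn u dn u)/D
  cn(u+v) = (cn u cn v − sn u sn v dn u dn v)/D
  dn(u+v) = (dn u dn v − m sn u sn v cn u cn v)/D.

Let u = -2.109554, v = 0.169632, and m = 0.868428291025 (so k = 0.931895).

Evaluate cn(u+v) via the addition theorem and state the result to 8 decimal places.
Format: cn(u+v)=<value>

cn(u+v)=0.19073906

sn u = -0.9921389825913406, cn u = 0.1251408775045928, dn u = 0.381013784212779
sn v = 0.1681280912868803, cn v = 0.9857651570836892, dn v = 0.9876497808761799
m = k² = 0.868428291025
D = 1 − m·sn²u·sn²v = 0.9758365158130314
cn(u+v) = (cn u·cn v − sn u·sn v·dn u·dn v)/D = 0.186130142230386/0.9758365158130314 = 0.1907390625522034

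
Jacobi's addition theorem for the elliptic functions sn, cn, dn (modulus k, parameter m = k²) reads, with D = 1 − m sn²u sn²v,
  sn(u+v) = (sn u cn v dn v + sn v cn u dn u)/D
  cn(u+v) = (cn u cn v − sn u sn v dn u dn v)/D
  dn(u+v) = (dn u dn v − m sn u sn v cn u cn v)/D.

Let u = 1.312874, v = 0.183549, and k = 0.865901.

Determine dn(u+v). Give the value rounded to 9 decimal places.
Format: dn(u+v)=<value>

dn(u+v)=0.580794871

sn u = 0.8965831881969868, cn u = 0.4428753624243807, dn u = 0.6302992452115602
sn v = 0.1817663014794531, cn v = 0.9833417572982857, dn v = 0.9875362662990093
m = k² = 0.749784541801
D = 1 − m·sn²u·sn²v = 0.9800866463989728
dn(u+v) = (dn u·dn v − m·sn u·sn v·cn u·cn v)/D = 0.5692292969571204/0.9800866463989728 = 0.5807948705847371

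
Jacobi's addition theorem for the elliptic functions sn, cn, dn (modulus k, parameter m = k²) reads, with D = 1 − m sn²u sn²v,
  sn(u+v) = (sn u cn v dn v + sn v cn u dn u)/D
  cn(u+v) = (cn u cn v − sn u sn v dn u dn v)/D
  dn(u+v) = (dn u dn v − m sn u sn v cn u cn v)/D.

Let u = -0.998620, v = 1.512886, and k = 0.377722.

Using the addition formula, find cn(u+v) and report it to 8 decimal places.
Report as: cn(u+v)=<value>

cn(u+v)=0.87215649

sn u = -0.830093113437012, cn u = 0.5576248048862676, dn u = 0.9495735304824293
sn v = 0.9939383678195782, cn v = 0.1099387146375333, dn v = 0.9268497838988316
m = k² = 0.142673909284
D = 1 − m·sn²u·sn²v = 0.9028781170020515
cn(u+v) = (cn u·cn v − sn u·sn v·dn u·dn v)/D = 0.7874510059246428/0.9028781170020515 = 0.872156486126082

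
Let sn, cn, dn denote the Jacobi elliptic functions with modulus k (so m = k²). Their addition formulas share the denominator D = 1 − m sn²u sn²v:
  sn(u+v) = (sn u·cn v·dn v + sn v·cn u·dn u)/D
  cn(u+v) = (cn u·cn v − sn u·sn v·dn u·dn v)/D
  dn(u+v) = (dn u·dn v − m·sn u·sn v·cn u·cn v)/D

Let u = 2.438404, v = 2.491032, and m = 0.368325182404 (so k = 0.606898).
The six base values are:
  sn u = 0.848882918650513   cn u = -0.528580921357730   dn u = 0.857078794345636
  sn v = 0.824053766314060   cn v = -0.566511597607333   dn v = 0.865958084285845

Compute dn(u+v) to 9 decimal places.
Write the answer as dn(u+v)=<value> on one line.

m = k² = 0.368325182404
D = 1 − m·sn²u·sn²v = 0.8197654280832703
dn(u+v) = (dn u·dn v − m·sn u·sn v·cn u·cn v)/D = 0.6650409152001551/0.8197654280832703 = 0.8112575773720009

dn(u+v)=0.811257577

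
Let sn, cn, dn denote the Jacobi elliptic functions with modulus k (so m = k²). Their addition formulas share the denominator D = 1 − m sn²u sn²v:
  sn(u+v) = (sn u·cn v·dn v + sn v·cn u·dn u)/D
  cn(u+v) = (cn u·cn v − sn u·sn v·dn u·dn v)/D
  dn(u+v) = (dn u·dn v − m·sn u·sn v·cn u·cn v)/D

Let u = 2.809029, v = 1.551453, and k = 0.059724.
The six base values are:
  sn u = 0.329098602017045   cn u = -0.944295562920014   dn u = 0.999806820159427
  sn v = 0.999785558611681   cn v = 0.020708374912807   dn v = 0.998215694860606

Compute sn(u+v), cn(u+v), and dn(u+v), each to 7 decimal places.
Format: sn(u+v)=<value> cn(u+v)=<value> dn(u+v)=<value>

sn(u+v)=-0.9374698 cn(u+v)=-0.3480667 dn(u+v)=0.9984314

m = k² = 0.003566956176
D = 1 − m·sn²u·sn²v = 0.9996138433065464
sn(u+v) = (sn u·cn v·dn v + sn v·cn u·dn u)/D = -0.937107750099544/0.9996138433065464 = -0.9374697603224028
cn(u+v) = (cn u·cn v − sn u·sn v·dn u·dn v)/D = -0.3479323216280077/0.9996138433065464 = -0.3480667299255369
dn(u+v) = (dn u·dn v − m·sn u·sn v·cn u·cn v)/D = 0.9980458098147823/0.9996138433065464 = 0.9984313607676968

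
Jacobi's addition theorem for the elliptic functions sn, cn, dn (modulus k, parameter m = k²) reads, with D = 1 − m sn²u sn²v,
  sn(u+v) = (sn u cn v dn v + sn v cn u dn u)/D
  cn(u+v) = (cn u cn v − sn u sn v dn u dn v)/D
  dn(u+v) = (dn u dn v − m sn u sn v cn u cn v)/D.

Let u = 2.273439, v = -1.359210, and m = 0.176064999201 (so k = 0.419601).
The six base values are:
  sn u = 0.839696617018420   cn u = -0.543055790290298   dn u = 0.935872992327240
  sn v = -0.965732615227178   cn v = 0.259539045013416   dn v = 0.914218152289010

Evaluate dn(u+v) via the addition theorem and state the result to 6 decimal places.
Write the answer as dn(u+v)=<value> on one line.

m = k² = 0.176064999201
D = 1 − m·sn²u·sn²v = 0.8842205095673668
dn(u+v) = (dn u·dn v − m·sn u·sn v·cn u·cn v)/D = 0.8354687648167508/0.8842205095673668 = 0.9448647207081079

dn(u+v)=0.944865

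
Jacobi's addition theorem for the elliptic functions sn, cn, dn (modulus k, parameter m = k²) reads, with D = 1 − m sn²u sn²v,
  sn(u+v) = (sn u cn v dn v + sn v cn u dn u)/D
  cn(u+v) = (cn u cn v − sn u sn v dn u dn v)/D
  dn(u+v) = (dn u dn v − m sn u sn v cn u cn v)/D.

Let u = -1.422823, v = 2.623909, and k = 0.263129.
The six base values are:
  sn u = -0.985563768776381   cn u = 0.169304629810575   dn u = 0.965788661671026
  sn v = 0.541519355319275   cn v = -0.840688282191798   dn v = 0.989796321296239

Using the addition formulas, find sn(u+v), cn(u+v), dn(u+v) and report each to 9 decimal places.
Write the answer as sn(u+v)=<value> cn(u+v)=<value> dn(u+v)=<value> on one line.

m = k² = 0.069236870641
D = 1 − m·sn²u·sn²v = 0.9802787309612389
sn(u+v) = (sn u·cn v·dn v + sn v·cn u·dn u)/D = 0.9086428134336276/0.9802787309612389 = 0.9269229095102709
cn(u+v) = (cn u·cn v − sn u·sn v·dn u·dn v)/D = 0.3678513666827931/0.9802787309612389 = 0.3752518085566199
dn(u+v) = (dn u·dn v − m·sn u·sn v·cn u·cn v)/D = 0.9506746188072291/0.9802787309612389 = 0.9698003116674982

sn(u+v)=0.926922910 cn(u+v)=0.375251809 dn(u+v)=0.969800312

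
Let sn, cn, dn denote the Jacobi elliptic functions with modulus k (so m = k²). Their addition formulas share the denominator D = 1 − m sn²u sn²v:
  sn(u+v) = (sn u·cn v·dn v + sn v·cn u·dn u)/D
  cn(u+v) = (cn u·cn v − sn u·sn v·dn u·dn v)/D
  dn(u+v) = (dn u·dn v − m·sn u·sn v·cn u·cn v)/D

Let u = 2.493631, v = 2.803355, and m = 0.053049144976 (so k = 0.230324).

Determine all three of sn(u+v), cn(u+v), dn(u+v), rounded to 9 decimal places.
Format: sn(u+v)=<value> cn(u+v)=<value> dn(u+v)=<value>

sn(u+v)=-0.874045162 cn(u+v)=0.485844682 dn(u+v)=0.979526847

sn u = 0.6352015332355163, cn u = -0.7723464327458562, dn u = 0.9892399499523991
sn v = 0.3715870086504759, cn v = -0.9283981338855605, dn v = 0.9963308377486536
m = k² = 0.053049144976
D = 1 − m·sn²u·sn²v = 0.9970445575450001
sn(u+v) = (sn u·cn v·dn v + sn v·cn u·dn u)/D = -0.8714619718869894/0.9970445575450001 = -0.8740451620665481
cn(u+v) = (cn u·cn v − sn u·sn v·dn u·dn v)/D = 0.4844087956312779/0.9970445575450001 = 0.4858446816299028
dn(u+v) = (dn u·dn v − m·sn u·sn v·cn u·cn v)/D = 0.9766319114429033/0.9970445575450001 = 0.9795268466713681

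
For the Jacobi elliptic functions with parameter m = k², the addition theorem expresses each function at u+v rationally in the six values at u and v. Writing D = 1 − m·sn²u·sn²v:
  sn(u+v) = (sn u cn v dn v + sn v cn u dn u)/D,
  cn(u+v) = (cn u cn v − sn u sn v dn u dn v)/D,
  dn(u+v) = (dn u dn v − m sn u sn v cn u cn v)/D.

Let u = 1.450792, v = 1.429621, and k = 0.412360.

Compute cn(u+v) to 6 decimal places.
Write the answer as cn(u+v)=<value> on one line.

cn(u+v)=-0.918169

sn u = 0.9843839698486328, cn u = 0.1760346554092289, dn u = 0.9139083585132443
sn v = 0.9807926180925302, cn v = 0.1950534293346317, dn v = 0.9145646911858529
m = k² = 0.1700407696
D = 1 − m·sn²u·sn²v = 0.8414973584002401
cn(u+v) = (cn u·cn v − sn u·sn v·dn u·dn v)/D = -0.7726364595077573/0.8414973584002401 = -0.91816860955643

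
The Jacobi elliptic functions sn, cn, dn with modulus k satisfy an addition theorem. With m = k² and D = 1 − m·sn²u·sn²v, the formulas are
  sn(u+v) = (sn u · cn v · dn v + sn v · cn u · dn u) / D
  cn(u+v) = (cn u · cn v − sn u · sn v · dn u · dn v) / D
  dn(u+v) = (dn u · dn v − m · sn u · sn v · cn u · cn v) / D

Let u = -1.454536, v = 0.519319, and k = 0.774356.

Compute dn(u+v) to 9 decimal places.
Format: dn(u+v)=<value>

sn u = -0.9490681632337415, cn u = 0.3150708198740916, dn u = 0.6781574683903495
sn v = 0.484806252810499, cn v = 0.8746215737310866, dn v = 0.9268577866695134
m = k² = 0.599627214736
D = 1 − m·sn²u·sn²v = 0.8730558854106464
dn(u+v) = (dn u·dn v − m·sn u·sn v·cn u·cn v)/D = 0.7045838375416778/0.8730558854106464 = 0.8070317711795426

dn(u+v)=0.807031771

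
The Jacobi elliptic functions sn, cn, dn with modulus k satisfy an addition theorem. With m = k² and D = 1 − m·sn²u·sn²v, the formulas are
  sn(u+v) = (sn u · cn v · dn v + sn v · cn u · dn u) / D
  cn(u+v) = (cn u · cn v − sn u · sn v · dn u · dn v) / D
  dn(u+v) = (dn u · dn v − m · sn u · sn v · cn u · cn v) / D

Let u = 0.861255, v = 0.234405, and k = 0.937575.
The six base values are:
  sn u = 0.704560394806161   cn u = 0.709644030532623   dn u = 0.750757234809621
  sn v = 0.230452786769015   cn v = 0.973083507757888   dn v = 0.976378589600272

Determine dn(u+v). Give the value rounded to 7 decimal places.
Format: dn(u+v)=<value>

m = k² = 0.879046880625
D = 1 − m·sn²u·sn²v = 0.9768253908134302
dn(u+v) = (dn u·dn v − m·sn u·sn v·cn u·cn v)/D = 0.6344627909790834/0.9768253908134302 = 0.6495150483862303

dn(u+v)=0.6495150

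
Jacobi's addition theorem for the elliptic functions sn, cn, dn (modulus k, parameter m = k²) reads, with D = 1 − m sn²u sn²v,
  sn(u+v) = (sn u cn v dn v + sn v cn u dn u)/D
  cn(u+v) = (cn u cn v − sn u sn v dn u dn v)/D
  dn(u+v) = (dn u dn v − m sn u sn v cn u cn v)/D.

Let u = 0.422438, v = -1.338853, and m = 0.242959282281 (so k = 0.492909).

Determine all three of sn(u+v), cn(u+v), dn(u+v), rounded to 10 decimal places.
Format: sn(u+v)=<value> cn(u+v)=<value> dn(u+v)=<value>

sn u = 0.4073019845181036, cn u = 0.913293541752932, dn u = 0.9796398790168969
sn v = -0.9553580455183178, cn v = 0.2954505116993705, dn v = 0.8821841517564254
m = k² = 0.242959282281
D = 1 − m·sn²u·sn²v = 0.9632126182643881
sn(u+v) = (sn u·cn v·dn v + sn v·cn u·dn u)/D = -0.7485977670634049/0.9632126182643881 = -0.7771884969824237
cn(u+v) = (cn u·cn v − sn u·sn v·dn u·dn v)/D = 0.6061187434252649/0.9632126182643881 = 0.6292678604205058
dn(u+v) = (dn u·dn v − m·sn u·sn v·cn u·cn v)/D = 0.8897328263259899/0.9632126182643881 = 0.923713839971489

sn(u+v)=-0.7771884970 cn(u+v)=0.6292678604 dn(u+v)=0.9237138400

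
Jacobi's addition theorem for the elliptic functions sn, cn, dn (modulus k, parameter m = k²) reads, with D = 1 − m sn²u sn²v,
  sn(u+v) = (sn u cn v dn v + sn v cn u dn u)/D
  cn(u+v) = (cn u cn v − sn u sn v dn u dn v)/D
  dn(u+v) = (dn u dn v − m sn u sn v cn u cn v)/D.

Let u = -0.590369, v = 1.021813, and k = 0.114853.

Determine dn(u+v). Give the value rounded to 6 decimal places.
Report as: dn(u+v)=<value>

dn(u+v)=0.998847

sn u = -0.5563171454434802, cn u = 0.8309700558297018, dn u = 0.9979566464496034
sn v = 0.8520617286617073, cn v = 0.5234413152876099, dn v = 0.9952000096221296
m = k² = 0.013191211609
D = 1 − m·sn²u·sn²v = 0.9970360443918516
dn(u+v) = (dn u·dn v − m·sn u·sn v·cn u·cn v)/D = 0.9958862302958966/0.9970360443918516 = 0.9988467677749239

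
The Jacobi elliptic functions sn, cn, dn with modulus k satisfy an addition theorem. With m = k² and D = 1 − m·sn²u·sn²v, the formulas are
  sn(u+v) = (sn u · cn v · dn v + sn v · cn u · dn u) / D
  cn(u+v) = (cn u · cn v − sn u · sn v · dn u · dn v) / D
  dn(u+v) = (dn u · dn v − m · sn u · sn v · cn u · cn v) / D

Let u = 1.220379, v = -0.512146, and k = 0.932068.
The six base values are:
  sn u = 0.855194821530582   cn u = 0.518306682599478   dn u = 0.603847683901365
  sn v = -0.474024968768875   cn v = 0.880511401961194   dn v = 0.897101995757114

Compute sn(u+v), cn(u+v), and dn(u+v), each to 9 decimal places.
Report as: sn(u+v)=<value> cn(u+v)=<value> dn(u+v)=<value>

sn(u+v)=0.614962501 cn(u+v)=0.788556353 dn(u+v)=0.819424684

m = k² = 0.868750756624
D = 1 − m·sn²u·sn²v = 0.8572330251225147
sn(u+v) = (sn u·cn v·dn v + sn v·cn u·dn u)/D = 0.5271661653923377/0.8572330251225147 = 0.6149625013770272
cn(u+v) = (cn u·cn v − sn u·sn v·dn u·dn v)/D = 0.6759765479853842/0.8572330251225147 = 0.7885563530275498
dn(u+v) = (dn u·dn v − m·sn u·sn v·cn u·cn v)/D = 0.7024379011244858/0.8572330251225147 = 0.8194246844655736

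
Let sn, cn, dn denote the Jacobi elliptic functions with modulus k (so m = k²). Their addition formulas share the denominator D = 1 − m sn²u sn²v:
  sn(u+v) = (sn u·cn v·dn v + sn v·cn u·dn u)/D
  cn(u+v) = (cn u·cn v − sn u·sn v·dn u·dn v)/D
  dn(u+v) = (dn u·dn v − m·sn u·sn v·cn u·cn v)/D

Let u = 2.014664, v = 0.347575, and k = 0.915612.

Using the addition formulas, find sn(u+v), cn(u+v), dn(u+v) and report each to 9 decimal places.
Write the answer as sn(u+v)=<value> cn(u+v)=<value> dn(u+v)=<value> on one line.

sn u = 0.9903751017028078, cn u = 0.1384093852567558, dn u = 0.4215625450954477
sn v = 0.3352533900571534, cn v = 0.9421279979149256, dn v = 0.9517217629087638
m = k² = 0.838345334544
D = 1 − m·sn²u·sn²v = 0.9075794103417733
sn(u+v) = (sn u·cn v·dn v + sn v·cn u·dn u)/D = 0.9075750505726384/0.9075794103417733 = 0.9999951962670316
cn(u+v) = (cn u·cn v − sn u·sn v·dn u·dn v)/D = -0.002813121823478441/0.9075794103417733 = -0.00309958753076944
dn(u+v) = (dn u·dn v − m·sn u·sn v·cn u·cn v)/D = 0.3649132016279842/0.9075794103417733 = 0.4020730279574835

sn(u+v)=0.999995196 cn(u+v)=-0.003099588 dn(u+v)=0.402073028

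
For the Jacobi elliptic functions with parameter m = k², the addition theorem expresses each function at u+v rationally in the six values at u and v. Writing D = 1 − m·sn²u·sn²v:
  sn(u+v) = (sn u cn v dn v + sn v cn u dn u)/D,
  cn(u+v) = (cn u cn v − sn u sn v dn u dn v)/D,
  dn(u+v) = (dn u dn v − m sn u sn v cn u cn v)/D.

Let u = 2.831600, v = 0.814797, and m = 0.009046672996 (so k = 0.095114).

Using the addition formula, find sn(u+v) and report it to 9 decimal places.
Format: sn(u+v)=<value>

sn(u+v)=-0.477217683

sn u = 0.3118002479504721, cn u = -0.9501476755631327, dn u = 0.9995601472287628
sn v = 0.7270964773460813, cn v = 0.6865352959833307, dn v = 0.9976057847838211
m = k² = 0.009046672996
D = 1 − m·sn²u·sn²v = 0.9995350289796558
sn(u+v) = (sn u·cn v·dn v + sn v·cn u·dn u)/D = -0.4769957906863171/0.9995350289796558 = -0.4772176830793448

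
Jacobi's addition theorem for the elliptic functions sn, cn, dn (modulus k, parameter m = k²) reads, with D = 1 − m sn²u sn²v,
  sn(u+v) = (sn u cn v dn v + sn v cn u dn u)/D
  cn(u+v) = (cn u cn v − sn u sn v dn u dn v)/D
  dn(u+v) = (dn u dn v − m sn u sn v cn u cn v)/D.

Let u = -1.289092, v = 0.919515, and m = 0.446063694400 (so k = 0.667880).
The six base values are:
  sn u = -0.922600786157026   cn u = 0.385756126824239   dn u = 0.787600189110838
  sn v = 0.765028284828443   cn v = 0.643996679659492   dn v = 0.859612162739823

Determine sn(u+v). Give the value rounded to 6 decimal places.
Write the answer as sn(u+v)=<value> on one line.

m = k² = 0.4460636944
D = 1 − m·sn²u·sn²v = 0.7777818630152548
sn(u+v) = (sn u·cn v·dn v + sn v·cn u·dn u)/D = -0.2783080343559509/0.7777818630152548 = -0.3578227361551273

sn(u+v)=-0.357823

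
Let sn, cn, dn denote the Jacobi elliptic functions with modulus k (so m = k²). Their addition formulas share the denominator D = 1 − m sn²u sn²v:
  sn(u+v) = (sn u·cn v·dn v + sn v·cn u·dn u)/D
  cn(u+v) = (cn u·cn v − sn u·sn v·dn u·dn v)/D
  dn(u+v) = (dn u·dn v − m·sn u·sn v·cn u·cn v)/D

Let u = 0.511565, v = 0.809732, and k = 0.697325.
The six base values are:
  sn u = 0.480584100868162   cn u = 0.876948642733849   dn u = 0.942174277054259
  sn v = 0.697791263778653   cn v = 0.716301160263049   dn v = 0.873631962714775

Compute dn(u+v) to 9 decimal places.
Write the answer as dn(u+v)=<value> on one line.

m = k² = 0.486262155625
D = 1 − m·sn²u·sn²v = 0.9453159937009523
dn(u+v) = (dn u·dn v − m·sn u·sn v·cn u·cn v)/D = 0.7206816665991525/0.9453159937009523 = 0.7623711768354338

dn(u+v)=0.762371177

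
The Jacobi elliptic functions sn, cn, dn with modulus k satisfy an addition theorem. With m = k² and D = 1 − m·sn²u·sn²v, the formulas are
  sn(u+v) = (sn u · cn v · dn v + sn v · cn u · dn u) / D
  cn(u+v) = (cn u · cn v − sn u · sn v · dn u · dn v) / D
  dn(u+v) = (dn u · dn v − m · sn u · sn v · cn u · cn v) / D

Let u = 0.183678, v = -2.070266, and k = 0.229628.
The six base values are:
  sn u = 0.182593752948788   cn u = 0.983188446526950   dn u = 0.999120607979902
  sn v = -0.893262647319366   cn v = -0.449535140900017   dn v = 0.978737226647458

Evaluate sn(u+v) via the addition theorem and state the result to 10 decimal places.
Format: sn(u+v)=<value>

m = k² = 0.052729018384
D = 1 − m·sn²u·sn²v = 0.9985972513342252
sn(u+v) = (sn u·cn v·dn v + sn v·cn u·dn u)/D = -0.9578102033995615/0.9985972513342252 = -0.9591556577186968

sn(u+v)=-0.9591556577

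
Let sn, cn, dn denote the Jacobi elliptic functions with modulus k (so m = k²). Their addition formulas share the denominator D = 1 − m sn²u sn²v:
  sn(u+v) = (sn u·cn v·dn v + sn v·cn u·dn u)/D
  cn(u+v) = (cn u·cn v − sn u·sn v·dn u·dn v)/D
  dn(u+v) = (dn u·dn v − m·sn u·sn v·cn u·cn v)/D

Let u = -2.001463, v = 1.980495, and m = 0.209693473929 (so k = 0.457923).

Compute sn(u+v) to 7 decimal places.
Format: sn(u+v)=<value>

sn(u+v)=-0.0209661

sn u = -0.9551333717578223, cn u = -0.2961760323769188, dn u = 0.8992779817065896
sn v = 0.9605443998880422, cn v = -0.2781266902757101, dn v = 0.8980686224564119
m = k² = 0.209693473929
D = 1 − m·sn²u·sn²v = 0.8234987270648534
sn(u+v) = (sn u·cn v·dn v + sn v·cn u·dn u)/D = -0.01726559083269619/0.8234987270648534 = -0.02096614149512396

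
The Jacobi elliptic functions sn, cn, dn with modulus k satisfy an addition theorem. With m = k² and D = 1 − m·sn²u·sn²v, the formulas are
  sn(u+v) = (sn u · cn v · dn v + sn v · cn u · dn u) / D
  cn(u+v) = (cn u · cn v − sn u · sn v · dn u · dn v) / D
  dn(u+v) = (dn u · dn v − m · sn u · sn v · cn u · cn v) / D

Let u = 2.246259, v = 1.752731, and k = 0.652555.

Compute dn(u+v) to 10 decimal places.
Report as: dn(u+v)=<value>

dn(u+v)=0.9667571982

sn u = 0.9407035548973186, cn u = -0.3392297478163546, dn u = 0.7894142816512689
sn v = 0.9994656728829583, cn v = 0.03268591024608782, dn v = 0.758041498418068
m = k² = 0.425828028025
D = 1 − m·sn²u·sn²v = 0.6235774962193592
dn(u+v) = (dn u·dn v − m·sn u·sn v·cn u·cn v)/D = 0.6028480331076765/0.6235774962193592 = 0.9667571982033318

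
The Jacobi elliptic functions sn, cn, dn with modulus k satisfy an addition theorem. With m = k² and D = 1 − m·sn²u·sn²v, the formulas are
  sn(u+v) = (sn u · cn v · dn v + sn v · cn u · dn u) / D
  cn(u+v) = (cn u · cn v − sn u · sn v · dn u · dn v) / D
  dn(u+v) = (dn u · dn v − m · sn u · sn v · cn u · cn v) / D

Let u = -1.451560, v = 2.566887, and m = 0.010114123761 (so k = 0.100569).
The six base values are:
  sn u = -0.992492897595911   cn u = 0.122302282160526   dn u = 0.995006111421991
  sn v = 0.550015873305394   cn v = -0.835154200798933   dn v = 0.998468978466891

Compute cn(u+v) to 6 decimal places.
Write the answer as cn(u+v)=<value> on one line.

cn(u+v)=0.441519

m = k² = 0.010114123761
D = 1 − m·sn²u·sn²v = 0.9969860674745499
cn(u+v) = (cn u·cn v − sn u·sn v·dn u·dn v)/D = 0.4401878942089695/0.9969860674745499 = 0.4415186014825691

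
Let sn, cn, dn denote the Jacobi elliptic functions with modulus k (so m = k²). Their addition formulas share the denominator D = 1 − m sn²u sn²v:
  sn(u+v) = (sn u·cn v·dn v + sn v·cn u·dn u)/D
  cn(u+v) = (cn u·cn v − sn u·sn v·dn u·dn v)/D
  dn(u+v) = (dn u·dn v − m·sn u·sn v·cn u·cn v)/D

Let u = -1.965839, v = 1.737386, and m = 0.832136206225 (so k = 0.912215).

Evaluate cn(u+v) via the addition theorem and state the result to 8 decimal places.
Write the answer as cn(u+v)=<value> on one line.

cn(u+v)=0.97438645

sn u = -0.988000901181301, cn u = 0.1544481118853096, dn u = 0.4332594526338509
sn v = 0.9668909296525972, cn v = 0.2551899883528669, dn v = 0.4712261767736141
m = k² = 0.832136206225
D = 1 − m·sn²u·sn²v = 0.2406114015207067
cn(u+v) = (cn u·cn v − sn u·sn v·dn u·dn v)/D = 0.2344484890840294/0.2406114015207067 = 0.9743864488643241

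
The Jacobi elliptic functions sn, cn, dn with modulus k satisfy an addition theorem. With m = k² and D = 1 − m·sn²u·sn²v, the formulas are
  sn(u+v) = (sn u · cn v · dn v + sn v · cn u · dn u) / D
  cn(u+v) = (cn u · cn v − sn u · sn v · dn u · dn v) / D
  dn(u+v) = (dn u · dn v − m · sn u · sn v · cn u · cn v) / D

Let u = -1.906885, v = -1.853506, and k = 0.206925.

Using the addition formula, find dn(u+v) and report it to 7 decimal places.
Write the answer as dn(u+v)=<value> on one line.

dn(u+v)=0.9934900

sn u = -0.9516670130952445, cn u = -0.3071317244870281, dn u = 0.9804188174877199
sn v = -0.9664257578073377, cn v = -0.256946015043069, dn v = 0.9798004590357984
m = k² = 0.042817955625
D = 1 − m·sn²u·sn²v = 0.9637812921095849
dn(u+v) = (dn u·dn v − m·sn u·sn v·cn u·cn v)/D = 0.957507057922902/0.9637812921095849 = 0.9934899813494517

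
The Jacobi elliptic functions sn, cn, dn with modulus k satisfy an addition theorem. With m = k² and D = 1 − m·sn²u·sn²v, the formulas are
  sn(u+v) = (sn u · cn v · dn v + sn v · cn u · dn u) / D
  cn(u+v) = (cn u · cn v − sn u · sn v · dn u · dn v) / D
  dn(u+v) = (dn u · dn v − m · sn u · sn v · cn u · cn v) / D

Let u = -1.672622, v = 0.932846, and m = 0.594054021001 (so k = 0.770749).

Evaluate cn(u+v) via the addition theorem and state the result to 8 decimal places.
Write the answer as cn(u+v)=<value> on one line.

cn(u+v)=0.76213316

sn u = -0.9849628779796243, cn u = 0.1727661106875297, dn u = 0.6509050468786147
sn v = 0.7617420367632217, cn v = 0.6478804437763334, dn v = 0.8095057760782338
m = k² = 0.594054021001
D = 1 − m·sn²u·sn²v = 0.6655882634654053
cn(u+v) = (cn u·cn v − sn u·sn v·dn u·dn v)/D = 0.5072668857034754/0.6655882634654053 = 0.7621331588125895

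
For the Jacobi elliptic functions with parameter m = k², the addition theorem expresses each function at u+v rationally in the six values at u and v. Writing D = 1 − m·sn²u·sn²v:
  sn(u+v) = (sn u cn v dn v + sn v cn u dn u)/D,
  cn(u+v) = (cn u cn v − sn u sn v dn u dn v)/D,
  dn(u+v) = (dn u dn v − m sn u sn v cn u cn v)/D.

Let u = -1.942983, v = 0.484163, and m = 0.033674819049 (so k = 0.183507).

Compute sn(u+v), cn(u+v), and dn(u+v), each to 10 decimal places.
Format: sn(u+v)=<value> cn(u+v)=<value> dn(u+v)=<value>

sn(u+v)=-0.9924035917 cn(u+v)=0.1230248395 dn(u+v)=0.9832776073

sn u = -0.9383871031762005, cn u = -0.3455859438585123, dn u = 0.9850619029389683
sn v = 0.4649298850720149, cn v = 0.8853475035074776, dn v = 0.9963537815031204
m = k² = 0.033674819049
D = 1 − m·sn²u·sn²v = 0.9935902032676504
sn(u+v) = (sn u·cn v·dn v + sn v·cn u·dn u)/D = -0.9860424864182485/0.9935902032676504 = -0.9924035917176121
cn(u+v) = (cn u·cn v − sn u·sn v·dn u·dn v)/D = 0.122236275334162/0.9935902032676504 = 0.1230248395486991
dn(u+v) = (dn u·dn v − m·sn u·sn v·cn u·cn v)/D = 0.976974997737321/0.9935902032676504 = 0.9832776073317888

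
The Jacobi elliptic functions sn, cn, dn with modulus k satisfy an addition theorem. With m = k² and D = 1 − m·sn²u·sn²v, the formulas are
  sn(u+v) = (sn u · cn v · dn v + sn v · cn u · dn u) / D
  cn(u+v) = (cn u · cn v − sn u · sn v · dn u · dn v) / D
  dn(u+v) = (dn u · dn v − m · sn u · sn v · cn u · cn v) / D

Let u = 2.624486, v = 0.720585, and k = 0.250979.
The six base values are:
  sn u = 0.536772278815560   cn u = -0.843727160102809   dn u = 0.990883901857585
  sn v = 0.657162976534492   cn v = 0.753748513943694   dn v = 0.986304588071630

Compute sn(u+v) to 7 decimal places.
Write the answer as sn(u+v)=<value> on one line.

m = k² = 0.062990458441
D = 1 − m·sn²u·sn²v = 0.992162075007092
sn(u+v) = (sn u·cn v·dn v + sn v·cn u·dn u)/D = -0.1503614202822566/0.992162075007092 = -0.1515492519517861

sn(u+v)=-0.1515493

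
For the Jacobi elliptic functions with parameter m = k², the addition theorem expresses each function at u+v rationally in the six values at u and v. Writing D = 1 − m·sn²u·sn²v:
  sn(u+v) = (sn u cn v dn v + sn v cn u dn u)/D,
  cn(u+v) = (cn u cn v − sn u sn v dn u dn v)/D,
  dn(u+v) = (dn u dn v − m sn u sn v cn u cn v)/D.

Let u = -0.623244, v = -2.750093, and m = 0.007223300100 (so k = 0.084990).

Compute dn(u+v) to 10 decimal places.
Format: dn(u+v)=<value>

dn(u+v)=0.9998185802

sn u = -0.583453387880437, cn u = 0.8121466272606445, dn u = 0.998769773104867
sn v = -0.3867667460814058, cn v = -0.9221775773274914, dn v = 0.9994595926090887
m = k² = 0.0072233001
D = 1 − m·sn²u·sn²v = 0.9996321707651046
dn(u+v) = (dn u·dn v − m·sn u·sn v·cn u·cn v)/D = 0.999450817702117/0.9996321707651046 = 0.9998185802055082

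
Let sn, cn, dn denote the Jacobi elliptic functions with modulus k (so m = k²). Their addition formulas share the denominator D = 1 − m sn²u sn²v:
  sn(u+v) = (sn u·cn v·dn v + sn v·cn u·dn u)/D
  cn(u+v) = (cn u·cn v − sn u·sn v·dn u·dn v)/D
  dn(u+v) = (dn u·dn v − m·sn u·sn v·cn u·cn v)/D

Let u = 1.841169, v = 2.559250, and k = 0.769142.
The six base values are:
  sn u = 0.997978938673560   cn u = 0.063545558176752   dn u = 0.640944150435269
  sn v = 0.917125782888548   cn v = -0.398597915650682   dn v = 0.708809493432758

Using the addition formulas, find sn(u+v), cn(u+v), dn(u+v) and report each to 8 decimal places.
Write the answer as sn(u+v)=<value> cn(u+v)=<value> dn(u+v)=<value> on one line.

m = k² = 0.591579416164
D = 1 − m·sn²u·sn²v = 0.5044201816648283
sn(u+v) = (sn u·cn v·dn v + sn v·cn u·dn u)/D = -0.244605219181298/0.5044201816648283 = -0.484923538098701
cn(u+v) = (cn u·cn v − sn u·sn v·dn u·dn v)/D = -0.4411439747067249/0.5044201816648283 = -0.8745565517437038
dn(u+v) = (dn u·dn v − m·sn u·sn v·cn u·cn v)/D = 0.4680219115360083/0.5044201816648283 = 0.9278413682642747

sn(u+v)=-0.48492354 cn(u+v)=-0.87455655 dn(u+v)=0.92784137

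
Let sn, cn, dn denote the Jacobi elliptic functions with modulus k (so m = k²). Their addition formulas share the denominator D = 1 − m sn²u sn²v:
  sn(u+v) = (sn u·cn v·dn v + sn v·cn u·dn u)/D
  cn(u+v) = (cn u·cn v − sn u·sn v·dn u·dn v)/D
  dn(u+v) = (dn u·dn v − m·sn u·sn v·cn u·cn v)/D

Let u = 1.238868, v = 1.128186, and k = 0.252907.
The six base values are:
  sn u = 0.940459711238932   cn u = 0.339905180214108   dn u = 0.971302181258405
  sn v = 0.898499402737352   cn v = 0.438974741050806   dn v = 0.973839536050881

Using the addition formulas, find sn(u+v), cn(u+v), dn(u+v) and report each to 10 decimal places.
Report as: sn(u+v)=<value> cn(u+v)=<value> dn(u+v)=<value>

m = k² = 0.063961950649
D = 1 − m·sn²u·sn²v = 0.9543292991538314
sn(u+v) = (sn u·cn v·dn v + sn v·cn u·dn u)/D = 0.6986781785868067/0.9543292991538314 = 0.7321143542447024
cn(u+v) = (cn u·cn v − sn u·sn v·dn u·dn v)/D = -0.6500716991148479/0.9543292991538314 = -0.681181746899359
dn(u+v) = (dn u·dn v − m·sn u·sn v·cn u·cn v)/D = 0.9378279737973012/0.9543292991538314 = 0.9827089817202916

sn(u+v)=0.7321143542 cn(u+v)=-0.6811817469 dn(u+v)=0.9827089817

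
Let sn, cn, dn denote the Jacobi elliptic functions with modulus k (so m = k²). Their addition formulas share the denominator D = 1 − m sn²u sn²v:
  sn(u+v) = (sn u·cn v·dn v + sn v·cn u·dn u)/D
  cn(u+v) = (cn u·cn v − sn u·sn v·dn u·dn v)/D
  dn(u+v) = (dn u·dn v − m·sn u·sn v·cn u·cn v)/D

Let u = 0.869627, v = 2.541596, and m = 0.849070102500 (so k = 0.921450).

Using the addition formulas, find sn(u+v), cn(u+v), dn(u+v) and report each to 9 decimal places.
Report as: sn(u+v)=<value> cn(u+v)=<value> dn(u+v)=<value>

sn u = 0.7109243103743113, cn u = 0.7032685297372619, dn u = 0.7555584780908378
sn v = 0.9981648809128793, cn v = -0.06055469025746492, dn v = 0.3924835380262831
m = k² = 0.8490701025
D = 1 − m·sn²u·sn²v = 0.5724421830407949
sn(u+v) = (sn u·cn v·dn v + sn v·cn u·dn u)/D = 0.5134890518525388/0.5724421830407949 = 0.8970146978423237
cn(u+v) = (cn u·cn v − sn u·sn v·dn u·dn v)/D = -0.2530198540670112/0.5724421830407949 = -0.4420007147673459
dn(u+v) = (dn u·dn v − m·sn u·sn v·cn u·cn v)/D = 0.3222031727305036/0.5724421830407949 = 0.5628571448368295

sn(u+v)=0.897014698 cn(u+v)=-0.442000715 dn(u+v)=0.562857145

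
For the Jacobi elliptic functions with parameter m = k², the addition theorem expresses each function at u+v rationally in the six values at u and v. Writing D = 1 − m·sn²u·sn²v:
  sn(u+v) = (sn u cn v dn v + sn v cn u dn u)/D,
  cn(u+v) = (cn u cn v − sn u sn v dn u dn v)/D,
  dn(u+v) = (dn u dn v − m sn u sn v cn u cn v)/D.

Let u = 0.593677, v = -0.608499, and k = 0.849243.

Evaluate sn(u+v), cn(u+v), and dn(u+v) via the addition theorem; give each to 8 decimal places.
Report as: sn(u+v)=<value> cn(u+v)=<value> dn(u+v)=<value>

sn(u+v)=-0.01482107 cn(u+v)=0.99989016 dn(u+v)=0.99992078

sn u = 0.5400143275702453, cn u = 0.841655823967764, dn u = 0.8886410596478951
sn v = -0.5510228161341104, cn v = 0.8344901773535949, dn v = 0.8837537403167882
m = k² = 0.721213673049
D = 1 − m·sn²u·sn²v = 0.9361422399176042
sn(u+v) = (sn u·cn v·dn v + sn v·cn u·dn u)/D = -0.0138746258730935/0.9361422399176042 = -0.01482106594646845
cn(u+v) = (cn u·cn v − sn u·sn v·dn u·dn v)/D = 0.9360394158980865/0.9361422399176042 = 0.9998901619699088
dn(u+v) = (dn u·dn v − m·sn u·sn v·cn u·cn v)/D = 0.9360680829643102/0.9361422399176042 = 0.9999207845238342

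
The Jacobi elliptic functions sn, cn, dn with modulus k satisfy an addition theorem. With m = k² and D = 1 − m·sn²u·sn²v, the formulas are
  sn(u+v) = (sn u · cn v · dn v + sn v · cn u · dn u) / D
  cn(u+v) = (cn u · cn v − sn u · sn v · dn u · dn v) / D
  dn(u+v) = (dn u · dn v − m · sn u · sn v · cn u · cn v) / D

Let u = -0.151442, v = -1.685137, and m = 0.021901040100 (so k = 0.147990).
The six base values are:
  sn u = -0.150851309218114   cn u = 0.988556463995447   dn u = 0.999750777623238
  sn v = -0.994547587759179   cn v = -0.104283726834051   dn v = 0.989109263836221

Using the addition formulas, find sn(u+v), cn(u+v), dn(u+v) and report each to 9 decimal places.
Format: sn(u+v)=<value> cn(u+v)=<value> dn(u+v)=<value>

m = k² = 0.0219010401
D = 1 − m·sn²u·sn²v = 0.9995070373171847
sn(u+v) = (sn u·cn v·dn v + sn v·cn u·dn u)/D = -0.9673614086665267/0.9995070373171847 = -0.9678385169383686
cn(u+v) = (cn u·cn v − sn u·sn v·dn u·dn v)/D = -0.2514482504796745/0.9995070373171847 = -0.2515722662189517
dn(u+v) = (dn u·dn v − m·sn u·sn v·cn u·cn v)/D = 0.9892014886024869/0.9995070373171847 = 0.9896893685287505

sn(u+v)=-0.967838517 cn(u+v)=-0.251572266 dn(u+v)=0.989689369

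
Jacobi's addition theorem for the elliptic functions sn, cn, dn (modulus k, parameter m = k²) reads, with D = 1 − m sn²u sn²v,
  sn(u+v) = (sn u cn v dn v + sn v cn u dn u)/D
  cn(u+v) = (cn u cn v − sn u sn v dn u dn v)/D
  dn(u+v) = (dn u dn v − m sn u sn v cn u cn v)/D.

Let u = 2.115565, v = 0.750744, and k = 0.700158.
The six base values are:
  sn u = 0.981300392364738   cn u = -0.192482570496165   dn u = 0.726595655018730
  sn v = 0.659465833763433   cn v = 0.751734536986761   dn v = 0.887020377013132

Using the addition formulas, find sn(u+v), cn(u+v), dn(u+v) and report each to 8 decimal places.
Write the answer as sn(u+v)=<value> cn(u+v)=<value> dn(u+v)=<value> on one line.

sn(u+v)=0.70731244 cn(u+v)=-0.70690106 dn(u+v)=0.86876164

m = k² = 0.490221224964
D = 1 − m·sn²u·sn²v = 0.794703920375908
sn(u+v) = (sn u·cn v·dn v + sn v·cn u·dn u)/D = 0.5621039692920576/0.794703920375908 = 0.7073124403692047
cn(u+v) = (cn u·cn v − sn u·sn v·dn u·dn v)/D = -0.5617770454254526/0.794703920375908 = -0.706901062171334
dn(u+v) = (dn u·dn v − m·sn u·sn v·cn u·cn v)/D = 0.6904082815292952/0.794703920375908 = 0.868761640439273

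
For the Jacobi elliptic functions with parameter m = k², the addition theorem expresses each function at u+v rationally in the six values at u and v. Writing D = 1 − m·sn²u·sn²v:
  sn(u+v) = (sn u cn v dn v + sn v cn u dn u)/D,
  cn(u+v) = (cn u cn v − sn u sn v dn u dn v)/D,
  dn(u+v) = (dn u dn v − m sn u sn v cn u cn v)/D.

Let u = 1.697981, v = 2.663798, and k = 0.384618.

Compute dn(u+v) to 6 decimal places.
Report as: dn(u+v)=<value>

sn u = 0.9982715541215309, cn u = -0.05876992625300305, dn u = 0.9233525510894378
sn v = 0.5644029440129733, cn v = -0.8254994347602478, dn v = 0.9761539207496385
m = k² = 0.147931005924
D = 1 − m·sn²u·sn²v = 0.9530392371304155
dn(u+v) = (dn u·dn v − m·sn u·sn v·cn u·cn v)/D = 0.8972906044609171/0.9530392371304155 = 0.9415043678187306

dn(u+v)=0.941504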